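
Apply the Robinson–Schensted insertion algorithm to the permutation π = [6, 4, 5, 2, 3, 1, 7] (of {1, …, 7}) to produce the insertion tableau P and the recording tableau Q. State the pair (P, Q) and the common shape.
P = [1, 3, 7] / [2, 5] / [4] / [6];  Q = [1, 3, 7] / [2, 5] / [4] / [6];  common shape = (3, 2, 1, 1)

Row-insert the values π_1, π_2, … into P one at a time, bumping the leftmost entry strictly greater than the inserted value down to the next row. The recording tableau Q records, in position (i, j), the step at which that cell was added to P.
  Insert 6 (step 1): P = [6];  Q = [1]
  Insert 4 (step 2): P = [4] / [6];  Q = [1] / [2]
  Insert 5 (step 3): P = [4, 5] / [6];  Q = [1, 3] / [2]
  Insert 2 (step 4): P = [2, 5] / [4] / [6];  Q = [1, 3] / [2] / [4]
  Insert 3 (step 5): P = [2, 3] / [4, 5] / [6];  Q = [1, 3] / [2, 5] / [4]
  Insert 1 (step 6): P = [1, 3] / [2, 5] / [4] / [6];  Q = [1, 3] / [2, 5] / [4] / [6]
  Insert 7 (step 7): P = [1, 3, 7] / [2, 5] / [4] / [6];  Q = [1, 3, 7] / [2, 5] / [4] / [6]
Final shape: (3, 2, 1, 1).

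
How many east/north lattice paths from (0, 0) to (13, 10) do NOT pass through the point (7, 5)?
Number of paths = 778162

Total paths from (0, 0) to (13, 10): C(23, 13) = 1144066. Paths through (7, 5): (paths (0, 0) → (7, 5)) × (paths (7, 5) → (13, 10)) = C(12, 7) · C(11, 6) = 792 · 462 = 365904. Avoidance count = 1144066 − 365904 = 778162.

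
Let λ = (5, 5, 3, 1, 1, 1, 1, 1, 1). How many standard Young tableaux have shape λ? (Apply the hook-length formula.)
# SYT of shape (5, 5, 3, 1, 1, 1, 1, 1, 1) = 8356656

Hook-length formula: f^λ = n! / Π hook(c), product over all cells c of the Young diagram. For λ = (5, 5, 3, 1, 1, 1, 1, 1, 1), n = 19 boxes. Hook lengths by row (left-to-right, top-to-bottom): [13, 6, 5, 3, 2]; [12, 5, 4, 2, 1]; [9, 2, 1]; [6]; [5]; [4]; [3]; [2]; [1]. Product of hooks = 14556672000. So f^λ = 19! / 14556672000 = 121645100408832000 / 14556672000 = 8356656.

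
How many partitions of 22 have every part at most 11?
p(22, parts ≤ 11) = 863

Use the recurrence p(n, m) = p(n, m−1) + p(n−m, m): either the largest part is < m (count p(n, m−1)) or the largest part is exactly m (remove one copy of m, count p(n−m, m)). With p(0, ·) = 1 this gives p(22, parts ≤ 11) = 863. (By conjugating Young diagrams, this also counts partitions of 22 into at most 11 parts.)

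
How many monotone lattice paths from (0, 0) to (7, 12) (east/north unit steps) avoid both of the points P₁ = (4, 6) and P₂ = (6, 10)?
Number of paths = 18174

Inclusion–exclusion. Total paths: C(19, 7) = 50388. Through P₁: C(10, 4)·C(9, 3) = 17640. Through P₂: C(16, 6)·C(3, 1) = 24024. Since P₁ is strictly southwest of P₂, a monotone path through both must visit P₁ then P₂; paths through both = C(10, 4)·C(6, 2)·C(3, 1) = 9450. Avoid both = 50388 − 17640 − 24024 + 9450 = 18174.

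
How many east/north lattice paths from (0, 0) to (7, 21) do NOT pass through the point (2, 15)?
Number of paths = 1121208

Total paths from (0, 0) to (7, 21): C(28, 7) = 1184040. Paths through (2, 15): (paths (0, 0) → (2, 15)) × (paths (2, 15) → (7, 21)) = C(17, 2) · C(11, 5) = 136 · 462 = 62832. Avoidance count = 1184040 − 62832 = 1121208.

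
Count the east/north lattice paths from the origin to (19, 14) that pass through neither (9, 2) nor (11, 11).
Number of paths = 667346515

Inclusion–exclusion. Total paths: C(33, 19) = 818809200. Through P₁: C(11, 9)·C(22, 10) = 35565530. Through P₂: C(22, 11)·C(11, 8) = 116396280. Since P₁ is strictly southwest of P₂, a monotone path through both must visit P₁ then P₂; paths through both = C(11, 9)·C(11, 2)·C(11, 8) = 499125. Avoid both = 818809200 − 35565530 − 116396280 + 499125 = 667346515.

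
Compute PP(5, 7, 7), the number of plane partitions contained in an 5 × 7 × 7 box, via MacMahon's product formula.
PP(5, 7, 7) = 13710834632352

Evaluate the triple product over i = 1..5, j = 1..7, k = 1..7. The factors are (2/1) · (3/2) · (4/3) · (5/4) · (6/5) · (7/6) · (8/7) · (3/2) · … (245 factors total). The numerators and denominators telescope so the product is an integer; carrying out the multiplication exactly gives PP(5, 7, 7) = 13710834632352.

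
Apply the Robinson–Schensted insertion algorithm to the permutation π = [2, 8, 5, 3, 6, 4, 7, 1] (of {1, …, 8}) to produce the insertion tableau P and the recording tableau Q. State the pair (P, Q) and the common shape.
P = [1, 3, 4, 7] / [2, 6] / [5] / [8];  Q = [1, 2, 5, 7] / [3, 6] / [4] / [8];  common shape = (4, 2, 1, 1)

Row-insert the values π_1, π_2, … into P one at a time, bumping the leftmost entry strictly greater than the inserted value down to the next row. The recording tableau Q records, in position (i, j), the step at which that cell was added to P.
  Insert 2 (step 1): P = [2];  Q = [1]
  Insert 8 (step 2): P = [2, 8];  Q = [1, 2]
  Insert 5 (step 3): P = [2, 5] / [8];  Q = [1, 2] / [3]
  Insert 3 (step 4): P = [2, 3] / [5] / [8];  Q = [1, 2] / [3] / [4]
  Insert 6 (step 5): P = [2, 3, 6] / [5] / [8];  Q = [1, 2, 5] / [3] / [4]
  Insert 4 (step 6): P = [2, 3, 4] / [5, 6] / [8];  Q = [1, 2, 5] / [3, 6] / [4]
  Insert 7 (step 7): P = [2, 3, 4, 7] / [5, 6] / [8];  Q = [1, 2, 5, 7] / [3, 6] / [4]
  Insert 1 (step 8): P = [1, 3, 4, 7] / [2, 6] / [5] / [8];  Q = [1, 2, 5, 7] / [3, 6] / [4] / [8]
Final shape: (4, 2, 1, 1).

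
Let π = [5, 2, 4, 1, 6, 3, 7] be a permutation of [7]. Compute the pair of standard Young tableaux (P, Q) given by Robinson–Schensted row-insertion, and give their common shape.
P = [1, 3, 6, 7] / [2, 4] / [5];  Q = [1, 3, 5, 7] / [2, 6] / [4];  common shape = (4, 2, 1)

Row-insert the values π_1, π_2, … into P one at a time, bumping the leftmost entry strictly greater than the inserted value down to the next row. The recording tableau Q records, in position (i, j), the step at which that cell was added to P.
  Insert 5 (step 1): P = [5];  Q = [1]
  Insert 2 (step 2): P = [2] / [5];  Q = [1] / [2]
  Insert 4 (step 3): P = [2, 4] / [5];  Q = [1, 3] / [2]
  Insert 1 (step 4): P = [1, 4] / [2] / [5];  Q = [1, 3] / [2] / [4]
  Insert 6 (step 5): P = [1, 4, 6] / [2] / [5];  Q = [1, 3, 5] / [2] / [4]
  Insert 3 (step 6): P = [1, 3, 6] / [2, 4] / [5];  Q = [1, 3, 5] / [2, 6] / [4]
  Insert 7 (step 7): P = [1, 3, 6, 7] / [2, 4] / [5];  Q = [1, 3, 5, 7] / [2, 6] / [4]
Final shape: (4, 2, 1).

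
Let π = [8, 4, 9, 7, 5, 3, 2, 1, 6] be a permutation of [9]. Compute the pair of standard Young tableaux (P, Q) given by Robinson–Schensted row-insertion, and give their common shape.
P = [1, 5, 6] / [2, 9] / [3] / [4] / [7] / [8];  Q = [1, 3, 9] / [2, 4] / [5] / [6] / [7] / [8];  common shape = (3, 2, 1, 1, 1, 1)

Row-insert the values π_1, π_2, … into P one at a time, bumping the leftmost entry strictly greater than the inserted value down to the next row. The recording tableau Q records, in position (i, j), the step at which that cell was added to P.
  Insert 8 (step 1): P = [8];  Q = [1]
  Insert 4 (step 2): P = [4] / [8];  Q = [1] / [2]
  Insert 9 (step 3): P = [4, 9] / [8];  Q = [1, 3] / [2]
  Insert 7 (step 4): P = [4, 7] / [8, 9];  Q = [1, 3] / [2, 4]
  Insert 5 (step 5): P = [4, 5] / [7, 9] / [8];  Q = [1, 3] / [2, 4] / [5]
  Insert 3 (step 6): P = [3, 5] / [4, 9] / [7] / [8];  Q = [1, 3] / [2, 4] / [5] / [6]
  Insert 2 (step 7): P = [2, 5] / [3, 9] / [4] / [7] / [8];  Q = [1, 3] / [2, 4] / [5] / [6] / [7]
  Insert 1 (step 8): P = [1, 5] / [2, 9] / [3] / [4] / [7] / [8];  Q = [1, 3] / [2, 4] / [5] / [6] / [7] / [8]
  Insert 6 (step 9): P = [1, 5, 6] / [2, 9] / [3] / [4] / [7] / [8];  Q = [1, 3, 9] / [2, 4] / [5] / [6] / [7] / [8]
Final shape: (3, 2, 1, 1, 1, 1).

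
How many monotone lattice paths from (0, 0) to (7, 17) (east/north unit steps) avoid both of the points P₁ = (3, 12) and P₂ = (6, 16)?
Number of paths = 171398

Inclusion–exclusion. Total paths: C(24, 7) = 346104. Through P₁: C(15, 3)·C(9, 4) = 57330. Through P₂: C(22, 6)·C(2, 1) = 149226. Since P₁ is strictly southwest of P₂, a monotone path through both must visit P₁ then P₂; paths through both = C(15, 3)·C(7, 3)·C(2, 1) = 31850. Avoid both = 346104 − 57330 − 149226 + 31850 = 171398.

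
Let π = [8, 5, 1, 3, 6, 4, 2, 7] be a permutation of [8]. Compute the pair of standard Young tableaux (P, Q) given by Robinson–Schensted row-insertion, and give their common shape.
P = [1, 2, 4, 7] / [3, 6] / [5] / [8];  Q = [1, 4, 5, 8] / [2, 6] / [3] / [7];  common shape = (4, 2, 1, 1)

Row-insert the values π_1, π_2, … into P one at a time, bumping the leftmost entry strictly greater than the inserted value down to the next row. The recording tableau Q records, in position (i, j), the step at which that cell was added to P.
  Insert 8 (step 1): P = [8];  Q = [1]
  Insert 5 (step 2): P = [5] / [8];  Q = [1] / [2]
  Insert 1 (step 3): P = [1] / [5] / [8];  Q = [1] / [2] / [3]
  Insert 3 (step 4): P = [1, 3] / [5] / [8];  Q = [1, 4] / [2] / [3]
  Insert 6 (step 5): P = [1, 3, 6] / [5] / [8];  Q = [1, 4, 5] / [2] / [3]
  Insert 4 (step 6): P = [1, 3, 4] / [5, 6] / [8];  Q = [1, 4, 5] / [2, 6] / [3]
  Insert 2 (step 7): P = [1, 2, 4] / [3, 6] / [5] / [8];  Q = [1, 4, 5] / [2, 6] / [3] / [7]
  Insert 7 (step 8): P = [1, 2, 4, 7] / [3, 6] / [5] / [8];  Q = [1, 4, 5, 8] / [2, 6] / [3] / [7]
Final shape: (4, 2, 1, 1).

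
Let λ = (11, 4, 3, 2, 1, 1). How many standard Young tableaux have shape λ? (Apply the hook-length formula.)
# SYT of shape (11, 4, 3, 2, 1, 1) = 626749200

Hook-length formula: f^λ = n! / Π hook(c), product over all cells c of the Young diagram. For λ = (11, 4, 3, 2, 1, 1), n = 22 boxes. Hook lengths by row (left-to-right, top-to-bottom): [16, 13, 11, 9, 7, 6, 5, 4, 3, 2, 1]; [8, 5, 3, 1]; [6, 3, 1]; [4, 1]; [2]; [1]. Product of hooks = 1793381990400. So f^λ = 22! / 1793381990400 = 1124000727777607680000 / 1793381990400 = 626749200.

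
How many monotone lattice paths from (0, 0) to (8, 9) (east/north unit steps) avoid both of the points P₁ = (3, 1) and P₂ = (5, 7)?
Number of paths = 12362

Inclusion–exclusion. Total paths: C(17, 8) = 24310. Through P₁: C(4, 3)·C(13, 5) = 5148. Through P₂: C(12, 5)·C(5, 3) = 7920. Since P₁ is strictly southwest of P₂, a monotone path through both must visit P₁ then P₂; paths through both = C(4, 3)·C(8, 2)·C(5, 3) = 1120. Avoid both = 24310 − 5148 − 7920 + 1120 = 12362.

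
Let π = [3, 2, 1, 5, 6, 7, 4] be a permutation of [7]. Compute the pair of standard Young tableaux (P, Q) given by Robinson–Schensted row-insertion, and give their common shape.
P = [1, 4, 6, 7] / [2, 5] / [3];  Q = [1, 4, 5, 6] / [2, 7] / [3];  common shape = (4, 2, 1)

Row-insert the values π_1, π_2, … into P one at a time, bumping the leftmost entry strictly greater than the inserted value down to the next row. The recording tableau Q records, in position (i, j), the step at which that cell was added to P.
  Insert 3 (step 1): P = [3];  Q = [1]
  Insert 2 (step 2): P = [2] / [3];  Q = [1] / [2]
  Insert 1 (step 3): P = [1] / [2] / [3];  Q = [1] / [2] / [3]
  Insert 5 (step 4): P = [1, 5] / [2] / [3];  Q = [1, 4] / [2] / [3]
  Insert 6 (step 5): P = [1, 5, 6] / [2] / [3];  Q = [1, 4, 5] / [2] / [3]
  Insert 7 (step 6): P = [1, 5, 6, 7] / [2] / [3];  Q = [1, 4, 5, 6] / [2] / [3]
  Insert 4 (step 7): P = [1, 4, 6, 7] / [2, 5] / [3];  Q = [1, 4, 5, 6] / [2, 7] / [3]
Final shape: (4, 2, 1).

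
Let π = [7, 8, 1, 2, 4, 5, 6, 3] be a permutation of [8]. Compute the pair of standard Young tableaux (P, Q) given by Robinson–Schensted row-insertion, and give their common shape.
P = [1, 2, 3, 5, 6] / [4, 8] / [7];  Q = [1, 2, 5, 6, 7] / [3, 4] / [8];  common shape = (5, 2, 1)

Row-insert the values π_1, π_2, … into P one at a time, bumping the leftmost entry strictly greater than the inserted value down to the next row. The recording tableau Q records, in position (i, j), the step at which that cell was added to P.
  Insert 7 (step 1): P = [7];  Q = [1]
  Insert 8 (step 2): P = [7, 8];  Q = [1, 2]
  Insert 1 (step 3): P = [1, 8] / [7];  Q = [1, 2] / [3]
  Insert 2 (step 4): P = [1, 2] / [7, 8];  Q = [1, 2] / [3, 4]
  Insert 4 (step 5): P = [1, 2, 4] / [7, 8];  Q = [1, 2, 5] / [3, 4]
  Insert 5 (step 6): P = [1, 2, 4, 5] / [7, 8];  Q = [1, 2, 5, 6] / [3, 4]
  Insert 6 (step 7): P = [1, 2, 4, 5, 6] / [7, 8];  Q = [1, 2, 5, 6, 7] / [3, 4]
  Insert 3 (step 8): P = [1, 2, 3, 5, 6] / [4, 8] / [7];  Q = [1, 2, 5, 6, 7] / [3, 4] / [8]
Final shape: (5, 2, 1).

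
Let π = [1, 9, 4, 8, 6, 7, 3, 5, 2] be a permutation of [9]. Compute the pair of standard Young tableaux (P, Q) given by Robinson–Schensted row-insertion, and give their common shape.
P = [1, 2, 5, 7] / [3, 6] / [4] / [8] / [9];  Q = [1, 2, 4, 6] / [3, 8] / [5] / [7] / [9];  common shape = (4, 2, 1, 1, 1)

Row-insert the values π_1, π_2, … into P one at a time, bumping the leftmost entry strictly greater than the inserted value down to the next row. The recording tableau Q records, in position (i, j), the step at which that cell was added to P.
  Insert 1 (step 1): P = [1];  Q = [1]
  Insert 9 (step 2): P = [1, 9];  Q = [1, 2]
  Insert 4 (step 3): P = [1, 4] / [9];  Q = [1, 2] / [3]
  Insert 8 (step 4): P = [1, 4, 8] / [9];  Q = [1, 2, 4] / [3]
  Insert 6 (step 5): P = [1, 4, 6] / [8] / [9];  Q = [1, 2, 4] / [3] / [5]
  Insert 7 (step 6): P = [1, 4, 6, 7] / [8] / [9];  Q = [1, 2, 4, 6] / [3] / [5]
  Insert 3 (step 7): P = [1, 3, 6, 7] / [4] / [8] / [9];  Q = [1, 2, 4, 6] / [3] / [5] / [7]
  Insert 5 (step 8): P = [1, 3, 5, 7] / [4, 6] / [8] / [9];  Q = [1, 2, 4, 6] / [3, 8] / [5] / [7]
  Insert 2 (step 9): P = [1, 2, 5, 7] / [3, 6] / [4] / [8] / [9];  Q = [1, 2, 4, 6] / [3, 8] / [5] / [7] / [9]
Final shape: (4, 2, 1, 1, 1).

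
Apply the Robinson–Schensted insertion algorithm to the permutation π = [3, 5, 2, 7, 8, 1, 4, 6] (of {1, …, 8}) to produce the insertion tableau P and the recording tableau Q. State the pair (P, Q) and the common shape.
P = [1, 4, 6, 8] / [2, 5, 7] / [3];  Q = [1, 2, 4, 5] / [3, 7, 8] / [6];  common shape = (4, 3, 1)

Row-insert the values π_1, π_2, … into P one at a time, bumping the leftmost entry strictly greater than the inserted value down to the next row. The recording tableau Q records, in position (i, j), the step at which that cell was added to P.
  Insert 3 (step 1): P = [3];  Q = [1]
  Insert 5 (step 2): P = [3, 5];  Q = [1, 2]
  Insert 2 (step 3): P = [2, 5] / [3];  Q = [1, 2] / [3]
  Insert 7 (step 4): P = [2, 5, 7] / [3];  Q = [1, 2, 4] / [3]
  Insert 8 (step 5): P = [2, 5, 7, 8] / [3];  Q = [1, 2, 4, 5] / [3]
  Insert 1 (step 6): P = [1, 5, 7, 8] / [2] / [3];  Q = [1, 2, 4, 5] / [3] / [6]
  Insert 4 (step 7): P = [1, 4, 7, 8] / [2, 5] / [3];  Q = [1, 2, 4, 5] / [3, 7] / [6]
  Insert 6 (step 8): P = [1, 4, 6, 8] / [2, 5, 7] / [3];  Q = [1, 2, 4, 5] / [3, 7, 8] / [6]
Final shape: (4, 3, 1).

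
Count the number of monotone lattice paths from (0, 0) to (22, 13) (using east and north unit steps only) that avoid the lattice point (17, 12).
Number of paths = 1164962190

Total paths from (0, 0) to (22, 13): C(35, 22) = 1476337800. Paths through (17, 12): (paths (0, 0) → (17, 12)) × (paths (17, 12) → (22, 13)) = C(29, 17) · C(6, 5) = 51895935 · 6 = 311375610. Avoidance count = 1476337800 − 311375610 = 1164962190.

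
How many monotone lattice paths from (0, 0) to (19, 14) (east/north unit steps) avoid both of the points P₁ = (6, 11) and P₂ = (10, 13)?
Number of paths = 802294380

Inclusion–exclusion. Total paths: C(33, 19) = 818809200. Through P₁: C(17, 6)·C(16, 13) = 6930560. Through P₂: C(23, 10)·C(10, 9) = 11440660. Since P₁ is strictly southwest of P₂, a monotone path through both must visit P₁ then P₂; paths through both = C(17, 6)·C(6, 4)·C(10, 9) = 1856400. Avoid both = 818809200 − 6930560 − 11440660 + 1856400 = 802294380.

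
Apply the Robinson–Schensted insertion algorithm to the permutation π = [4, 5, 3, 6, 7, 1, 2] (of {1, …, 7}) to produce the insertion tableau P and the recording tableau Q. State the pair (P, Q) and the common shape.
P = [1, 2, 6, 7] / [3, 5] / [4];  Q = [1, 2, 4, 5] / [3, 7] / [6];  common shape = (4, 2, 1)

Row-insert the values π_1, π_2, … into P one at a time, bumping the leftmost entry strictly greater than the inserted value down to the next row. The recording tableau Q records, in position (i, j), the step at which that cell was added to P.
  Insert 4 (step 1): P = [4];  Q = [1]
  Insert 5 (step 2): P = [4, 5];  Q = [1, 2]
  Insert 3 (step 3): P = [3, 5] / [4];  Q = [1, 2] / [3]
  Insert 6 (step 4): P = [3, 5, 6] / [4];  Q = [1, 2, 4] / [3]
  Insert 7 (step 5): P = [3, 5, 6, 7] / [4];  Q = [1, 2, 4, 5] / [3]
  Insert 1 (step 6): P = [1, 5, 6, 7] / [3] / [4];  Q = [1, 2, 4, 5] / [3] / [6]
  Insert 2 (step 7): P = [1, 2, 6, 7] / [3, 5] / [4];  Q = [1, 2, 4, 5] / [3, 7] / [6]
Final shape: (4, 2, 1).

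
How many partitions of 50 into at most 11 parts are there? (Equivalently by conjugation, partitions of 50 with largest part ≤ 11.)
p(50, parts ≤ 11) = 80215

Use the recurrence p(n, m) = p(n, m−1) + p(n−m, m): either the largest part is < m (count p(n, m−1)) or the largest part is exactly m (remove one copy of m, count p(n−m, m)). With p(0, ·) = 1 this gives p(50, parts ≤ 11) = 80215. (By conjugating Young diagrams, this also counts partitions of 50 into at most 11 parts.)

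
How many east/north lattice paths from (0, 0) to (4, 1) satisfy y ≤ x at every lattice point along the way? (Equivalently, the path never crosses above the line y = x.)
Number of paths = 4

By the reflection principle (André's argument), the number of monotone paths to (4, 1) with n ≤ m that never go above y = x is C(5, 4) − C(5, 5) = 5 − 1 = 4.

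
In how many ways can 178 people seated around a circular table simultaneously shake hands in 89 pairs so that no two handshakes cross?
C_89 = 254224158304000796523953440778841647086547372026600

These noncrossing handshakes are counted by the Catalan number C_n = (1/(n + 1)) · C(2n, n). For n = 89: C_89 = (1/90) · C(178, 89) = 22880174247360071687155809670095748237789263482394000/90 = 254224158304000796523953440778841647086547372026600.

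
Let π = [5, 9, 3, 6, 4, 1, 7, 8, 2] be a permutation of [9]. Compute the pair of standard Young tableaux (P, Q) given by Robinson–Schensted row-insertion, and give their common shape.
P = [1, 2, 7, 8] / [3, 4] / [5, 6] / [9];  Q = [1, 2, 7, 8] / [3, 4] / [5, 9] / [6];  common shape = (4, 2, 2, 1)

Row-insert the values π_1, π_2, … into P one at a time, bumping the leftmost entry strictly greater than the inserted value down to the next row. The recording tableau Q records, in position (i, j), the step at which that cell was added to P.
  Insert 5 (step 1): P = [5];  Q = [1]
  Insert 9 (step 2): P = [5, 9];  Q = [1, 2]
  Insert 3 (step 3): P = [3, 9] / [5];  Q = [1, 2] / [3]
  Insert 6 (step 4): P = [3, 6] / [5, 9];  Q = [1, 2] / [3, 4]
  Insert 4 (step 5): P = [3, 4] / [5, 6] / [9];  Q = [1, 2] / [3, 4] / [5]
  Insert 1 (step 6): P = [1, 4] / [3, 6] / [5] / [9];  Q = [1, 2] / [3, 4] / [5] / [6]
  Insert 7 (step 7): P = [1, 4, 7] / [3, 6] / [5] / [9];  Q = [1, 2, 7] / [3, 4] / [5] / [6]
  Insert 8 (step 8): P = [1, 4, 7, 8] / [3, 6] / [5] / [9];  Q = [1, 2, 7, 8] / [3, 4] / [5] / [6]
  Insert 2 (step 9): P = [1, 2, 7, 8] / [3, 4] / [5, 6] / [9];  Q = [1, 2, 7, 8] / [3, 4] / [5, 9] / [6]
Final shape: (4, 2, 2, 1).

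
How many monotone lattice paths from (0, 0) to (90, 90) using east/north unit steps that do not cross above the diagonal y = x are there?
C_90 = 1000134600800354781929399250536541864362461089950800

These NE paths below the diagonal are counted by the Catalan number C_n = (1/(n + 1)) · C(2n, n). For n = 90: C_90 = (1/91) · C(180, 90) = 91012248672832285155575331798825309656983959185522800/91 = 1000134600800354781929399250536541864362461089950800.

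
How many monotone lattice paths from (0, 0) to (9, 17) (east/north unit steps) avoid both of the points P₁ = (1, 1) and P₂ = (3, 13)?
Number of paths = 1574228

Inclusion–exclusion. Total paths: C(26, 9) = 3124550. Through P₁: C(2, 1)·C(24, 8) = 1470942. Through P₂: C(16, 3)·C(10, 6) = 117600. Since P₁ is strictly southwest of P₂, a monotone path through both must visit P₁ then P₂; paths through both = C(2, 1)·C(14, 2)·C(10, 6) = 38220. Avoid both = 3124550 − 1470942 − 117600 + 38220 = 1574228.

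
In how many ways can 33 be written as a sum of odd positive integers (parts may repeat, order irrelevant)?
p_odd(33) = 448

Enumerate partitions using only odd parts via the recurrence o(n, m) = o(n, m−2) + o(n−m, m) over odd m, starting from the largest odd part ≤ n. This gives p_odd(33) = 448. (Euler's theorem: equals the count of distinct-part partitions.)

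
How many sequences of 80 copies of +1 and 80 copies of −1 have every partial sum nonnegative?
C_80 = 1136359577947336271931632877004667456667613940

These ballot sequences are counted by the Catalan number C_n = (1/(n + 1)) · C(2n, n). For n = 80: C_80 = (1/81) · C(160, 80) = 92045125813734238026462263037378063990076729140/81 = 1136359577947336271931632877004667456667613940.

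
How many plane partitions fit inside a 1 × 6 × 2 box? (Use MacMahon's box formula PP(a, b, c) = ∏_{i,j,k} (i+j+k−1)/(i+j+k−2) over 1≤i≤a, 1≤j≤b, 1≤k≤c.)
PP(1, 6, 2) = 28

Evaluate the triple product over i = 1..1, j = 1..6, k = 1..2. The factors are (2/1) · (3/2) · (3/2) · (4/3) · (4/3) · (5/4) · (5/4) · (6/5) · … (12 factors total). The numerators and denominators telescope so the product is an integer; carrying out the multiplication exactly gives PP(1, 6, 2) = 28.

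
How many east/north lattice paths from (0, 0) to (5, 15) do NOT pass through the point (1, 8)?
Number of paths = 12534

Total paths from (0, 0) to (5, 15): C(20, 5) = 15504. Paths through (1, 8): (paths (0, 0) → (1, 8)) × (paths (1, 8) → (5, 15)) = C(9, 1) · C(11, 4) = 9 · 330 = 2970. Avoidance count = 15504 − 2970 = 12534.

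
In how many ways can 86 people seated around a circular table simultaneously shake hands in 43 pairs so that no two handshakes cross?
C_43 = 150853479205085351660700

These noncrossing handshakes are counted by the Catalan number C_n = (1/(n + 1)) · C(2n, n). For n = 43: C_43 = (1/44) · C(86, 43) = 6637553085023755473070800/44 = 150853479205085351660700.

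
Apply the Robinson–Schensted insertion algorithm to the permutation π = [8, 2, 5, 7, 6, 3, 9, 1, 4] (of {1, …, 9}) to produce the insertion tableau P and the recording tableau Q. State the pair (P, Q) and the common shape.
P = [1, 3, 4, 9] / [2, 6] / [5] / [7] / [8];  Q = [1, 3, 4, 7] / [2, 9] / [5] / [6] / [8];  common shape = (4, 2, 1, 1, 1)

Row-insert the values π_1, π_2, … into P one at a time, bumping the leftmost entry strictly greater than the inserted value down to the next row. The recording tableau Q records, in position (i, j), the step at which that cell was added to P.
  Insert 8 (step 1): P = [8];  Q = [1]
  Insert 2 (step 2): P = [2] / [8];  Q = [1] / [2]
  Insert 5 (step 3): P = [2, 5] / [8];  Q = [1, 3] / [2]
  Insert 7 (step 4): P = [2, 5, 7] / [8];  Q = [1, 3, 4] / [2]
  Insert 6 (step 5): P = [2, 5, 6] / [7] / [8];  Q = [1, 3, 4] / [2] / [5]
  Insert 3 (step 6): P = [2, 3, 6] / [5] / [7] / [8];  Q = [1, 3, 4] / [2] / [5] / [6]
  Insert 9 (step 7): P = [2, 3, 6, 9] / [5] / [7] / [8];  Q = [1, 3, 4, 7] / [2] / [5] / [6]
  Insert 1 (step 8): P = [1, 3, 6, 9] / [2] / [5] / [7] / [8];  Q = [1, 3, 4, 7] / [2] / [5] / [6] / [8]
  Insert 4 (step 9): P = [1, 3, 4, 9] / [2, 6] / [5] / [7] / [8];  Q = [1, 3, 4, 7] / [2, 9] / [5] / [6] / [8]
Final shape: (4, 2, 1, 1, 1).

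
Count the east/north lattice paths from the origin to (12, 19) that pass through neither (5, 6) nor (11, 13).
Number of paths = 93382821

Inclusion–exclusion. Total paths: C(31, 12) = 141120525. Through P₁: C(11, 5)·C(20, 7) = 35814240. Through P₂: C(24, 11)·C(7, 1) = 17473008. Since P₁ is strictly southwest of P₂, a monotone path through both must visit P₁ then P₂; paths through both = C(11, 5)·C(13, 6)·C(7, 1) = 5549544. Avoid both = 141120525 − 35814240 − 17473008 + 5549544 = 93382821.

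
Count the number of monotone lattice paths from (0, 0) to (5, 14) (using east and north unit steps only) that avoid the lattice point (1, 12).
Number of paths = 11433

Total paths from (0, 0) to (5, 14): C(19, 5) = 11628. Paths through (1, 12): (paths (0, 0) → (1, 12)) × (paths (1, 12) → (5, 14)) = C(13, 1) · C(6, 4) = 13 · 15 = 195. Avoidance count = 11628 − 195 = 11433.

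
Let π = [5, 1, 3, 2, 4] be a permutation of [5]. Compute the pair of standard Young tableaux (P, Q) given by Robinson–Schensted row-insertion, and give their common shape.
P = [1, 2, 4] / [3] / [5];  Q = [1, 3, 5] / [2] / [4];  common shape = (3, 1, 1)

Row-insert the values π_1, π_2, … into P one at a time, bumping the leftmost entry strictly greater than the inserted value down to the next row. The recording tableau Q records, in position (i, j), the step at which that cell was added to P.
  Insert 5 (step 1): P = [5];  Q = [1]
  Insert 1 (step 2): P = [1] / [5];  Q = [1] / [2]
  Insert 3 (step 3): P = [1, 3] / [5];  Q = [1, 3] / [2]
  Insert 2 (step 4): P = [1, 2] / [3] / [5];  Q = [1, 3] / [2] / [4]
  Insert 4 (step 5): P = [1, 2, 4] / [3] / [5];  Q = [1, 3, 5] / [2] / [4]
Final shape: (3, 1, 1).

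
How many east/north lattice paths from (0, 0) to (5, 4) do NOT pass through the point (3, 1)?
Number of paths = 86

Total paths from (0, 0) to (5, 4): C(9, 5) = 126. Paths through (3, 1): (paths (0, 0) → (3, 1)) × (paths (3, 1) → (5, 4)) = C(4, 3) · C(5, 2) = 4 · 10 = 40. Avoidance count = 126 − 40 = 86.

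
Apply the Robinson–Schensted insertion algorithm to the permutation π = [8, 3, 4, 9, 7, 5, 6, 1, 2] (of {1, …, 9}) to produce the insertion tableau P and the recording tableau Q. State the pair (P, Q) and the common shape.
P = [1, 2, 5, 6] / [3, 4] / [7, 9] / [8];  Q = [1, 3, 4, 7] / [2, 5] / [6, 9] / [8];  common shape = (4, 2, 2, 1)

Row-insert the values π_1, π_2, … into P one at a time, bumping the leftmost entry strictly greater than the inserted value down to the next row. The recording tableau Q records, in position (i, j), the step at which that cell was added to P.
  Insert 8 (step 1): P = [8];  Q = [1]
  Insert 3 (step 2): P = [3] / [8];  Q = [1] / [2]
  Insert 4 (step 3): P = [3, 4] / [8];  Q = [1, 3] / [2]
  Insert 9 (step 4): P = [3, 4, 9] / [8];  Q = [1, 3, 4] / [2]
  Insert 7 (step 5): P = [3, 4, 7] / [8, 9];  Q = [1, 3, 4] / [2, 5]
  Insert 5 (step 6): P = [3, 4, 5] / [7, 9] / [8];  Q = [1, 3, 4] / [2, 5] / [6]
  Insert 6 (step 7): P = [3, 4, 5, 6] / [7, 9] / [8];  Q = [1, 3, 4, 7] / [2, 5] / [6]
  Insert 1 (step 8): P = [1, 4, 5, 6] / [3, 9] / [7] / [8];  Q = [1, 3, 4, 7] / [2, 5] / [6] / [8]
  Insert 2 (step 9): P = [1, 2, 5, 6] / [3, 4] / [7, 9] / [8];  Q = [1, 3, 4, 7] / [2, 5] / [6, 9] / [8]
Final shape: (4, 2, 2, 1).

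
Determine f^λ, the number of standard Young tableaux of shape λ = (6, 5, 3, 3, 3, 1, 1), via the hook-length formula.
# SYT of shape (6, 5, 3, 3, 3, 1, 1) = 2133931800

Hook-length formula: f^λ = n! / Π hook(c), product over all cells c of the Young diagram. For λ = (6, 5, 3, 3, 3, 1, 1), n = 22 boxes. Hook lengths by row (left-to-right, top-to-bottom): [12, 9, 8, 4, 3, 1]; [10, 7, 6, 2, 1]; [7, 4, 3]; [6, 3, 2]; [5, 2, 1]; [2]; [1]. Product of hooks = 526727577600. So f^λ = 22! / 526727577600 = 1124000727777607680000 / 526727577600 = 2133931800.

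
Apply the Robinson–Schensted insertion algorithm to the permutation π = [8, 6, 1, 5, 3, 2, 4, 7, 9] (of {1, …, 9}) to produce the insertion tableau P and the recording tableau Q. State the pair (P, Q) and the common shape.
P = [1, 2, 4, 7, 9] / [3] / [5] / [6] / [8];  Q = [1, 4, 7, 8, 9] / [2] / [3] / [5] / [6];  common shape = (5, 1, 1, 1, 1)

Row-insert the values π_1, π_2, … into P one at a time, bumping the leftmost entry strictly greater than the inserted value down to the next row. The recording tableau Q records, in position (i, j), the step at which that cell was added to P.
  Insert 8 (step 1): P = [8];  Q = [1]
  Insert 6 (step 2): P = [6] / [8];  Q = [1] / [2]
  Insert 1 (step 3): P = [1] / [6] / [8];  Q = [1] / [2] / [3]
  Insert 5 (step 4): P = [1, 5] / [6] / [8];  Q = [1, 4] / [2] / [3]
  Insert 3 (step 5): P = [1, 3] / [5] / [6] / [8];  Q = [1, 4] / [2] / [3] / [5]
  Insert 2 (step 6): P = [1, 2] / [3] / [5] / [6] / [8];  Q = [1, 4] / [2] / [3] / [5] / [6]
  Insert 4 (step 7): P = [1, 2, 4] / [3] / [5] / [6] / [8];  Q = [1, 4, 7] / [2] / [3] / [5] / [6]
  Insert 7 (step 8): P = [1, 2, 4, 7] / [3] / [5] / [6] / [8];  Q = [1, 4, 7, 8] / [2] / [3] / [5] / [6]
  Insert 9 (step 9): P = [1, 2, 4, 7, 9] / [3] / [5] / [6] / [8];  Q = [1, 4, 7, 8, 9] / [2] / [3] / [5] / [6]
Final shape: (5, 1, 1, 1, 1).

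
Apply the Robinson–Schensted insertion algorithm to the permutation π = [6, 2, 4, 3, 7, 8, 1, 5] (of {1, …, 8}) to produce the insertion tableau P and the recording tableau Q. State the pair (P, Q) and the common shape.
P = [1, 3, 5, 8] / [2, 7] / [4] / [6];  Q = [1, 3, 5, 6] / [2, 8] / [4] / [7];  common shape = (4, 2, 1, 1)

Row-insert the values π_1, π_2, … into P one at a time, bumping the leftmost entry strictly greater than the inserted value down to the next row. The recording tableau Q records, in position (i, j), the step at which that cell was added to P.
  Insert 6 (step 1): P = [6];  Q = [1]
  Insert 2 (step 2): P = [2] / [6];  Q = [1] / [2]
  Insert 4 (step 3): P = [2, 4] / [6];  Q = [1, 3] / [2]
  Insert 3 (step 4): P = [2, 3] / [4] / [6];  Q = [1, 3] / [2] / [4]
  Insert 7 (step 5): P = [2, 3, 7] / [4] / [6];  Q = [1, 3, 5] / [2] / [4]
  Insert 8 (step 6): P = [2, 3, 7, 8] / [4] / [6];  Q = [1, 3, 5, 6] / [2] / [4]
  Insert 1 (step 7): P = [1, 3, 7, 8] / [2] / [4] / [6];  Q = [1, 3, 5, 6] / [2] / [4] / [7]
  Insert 5 (step 8): P = [1, 3, 5, 8] / [2, 7] / [4] / [6];  Q = [1, 3, 5, 6] / [2, 8] / [4] / [7]
Final shape: (4, 2, 1, 1).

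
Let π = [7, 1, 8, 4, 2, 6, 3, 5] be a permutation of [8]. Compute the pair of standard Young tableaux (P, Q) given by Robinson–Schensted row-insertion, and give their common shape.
P = [1, 2, 3, 5] / [4, 6] / [7, 8];  Q = [1, 3, 6, 8] / [2, 4] / [5, 7];  common shape = (4, 2, 2)

Row-insert the values π_1, π_2, … into P one at a time, bumping the leftmost entry strictly greater than the inserted value down to the next row. The recording tableau Q records, in position (i, j), the step at which that cell was added to P.
  Insert 7 (step 1): P = [7];  Q = [1]
  Insert 1 (step 2): P = [1] / [7];  Q = [1] / [2]
  Insert 8 (step 3): P = [1, 8] / [7];  Q = [1, 3] / [2]
  Insert 4 (step 4): P = [1, 4] / [7, 8];  Q = [1, 3] / [2, 4]
  Insert 2 (step 5): P = [1, 2] / [4, 8] / [7];  Q = [1, 3] / [2, 4] / [5]
  Insert 6 (step 6): P = [1, 2, 6] / [4, 8] / [7];  Q = [1, 3, 6] / [2, 4] / [5]
  Insert 3 (step 7): P = [1, 2, 3] / [4, 6] / [7, 8];  Q = [1, 3, 6] / [2, 4] / [5, 7]
  Insert 5 (step 8): P = [1, 2, 3, 5] / [4, 6] / [7, 8];  Q = [1, 3, 6, 8] / [2, 4] / [5, 7]
Final shape: (4, 2, 2).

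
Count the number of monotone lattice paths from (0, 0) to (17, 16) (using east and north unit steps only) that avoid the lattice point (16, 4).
Number of paths = 1166740125

Total paths from (0, 0) to (17, 16): C(33, 17) = 1166803110. Paths through (16, 4): (paths (0, 0) → (16, 4)) × (paths (16, 4) → (17, 16)) = C(20, 16) · C(13, 1) = 4845 · 13 = 62985. Avoidance count = 1166803110 − 62985 = 1166740125.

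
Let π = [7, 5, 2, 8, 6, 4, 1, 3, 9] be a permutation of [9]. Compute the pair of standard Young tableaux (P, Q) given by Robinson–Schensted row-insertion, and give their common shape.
P = [1, 3, 9] / [2, 4] / [5, 6] / [7, 8];  Q = [1, 4, 9] / [2, 5] / [3, 6] / [7, 8];  common shape = (3, 2, 2, 2)

Row-insert the values π_1, π_2, … into P one at a time, bumping the leftmost entry strictly greater than the inserted value down to the next row. The recording tableau Q records, in position (i, j), the step at which that cell was added to P.
  Insert 7 (step 1): P = [7];  Q = [1]
  Insert 5 (step 2): P = [5] / [7];  Q = [1] / [2]
  Insert 2 (step 3): P = [2] / [5] / [7];  Q = [1] / [2] / [3]
  Insert 8 (step 4): P = [2, 8] / [5] / [7];  Q = [1, 4] / [2] / [3]
  Insert 6 (step 5): P = [2, 6] / [5, 8] / [7];  Q = [1, 4] / [2, 5] / [3]
  Insert 4 (step 6): P = [2, 4] / [5, 6] / [7, 8];  Q = [1, 4] / [2, 5] / [3, 6]
  Insert 1 (step 7): P = [1, 4] / [2, 6] / [5, 8] / [7];  Q = [1, 4] / [2, 5] / [3, 6] / [7]
  Insert 3 (step 8): P = [1, 3] / [2, 4] / [5, 6] / [7, 8];  Q = [1, 4] / [2, 5] / [3, 6] / [7, 8]
  Insert 9 (step 9): P = [1, 3, 9] / [2, 4] / [5, 6] / [7, 8];  Q = [1, 4, 9] / [2, 5] / [3, 6] / [7, 8]
Final shape: (3, 2, 2, 2).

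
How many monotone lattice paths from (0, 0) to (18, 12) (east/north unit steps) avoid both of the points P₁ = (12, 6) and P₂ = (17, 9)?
Number of paths = 61000225

Inclusion–exclusion. Total paths: C(30, 18) = 86493225. Through P₁: C(18, 12)·C(12, 6) = 17153136. Through P₂: C(26, 17)·C(4, 1) = 12498200. Since P₁ is strictly southwest of P₂, a monotone path through both must visit P₁ then P₂; paths through both = C(18, 12)·C(8, 5)·C(4, 1) = 4158336. Avoid both = 86493225 − 17153136 − 12498200 + 4158336 = 61000225.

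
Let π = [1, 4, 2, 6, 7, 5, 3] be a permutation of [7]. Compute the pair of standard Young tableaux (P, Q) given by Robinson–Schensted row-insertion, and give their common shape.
P = [1, 2, 3, 7] / [4, 5] / [6];  Q = [1, 2, 4, 5] / [3, 6] / [7];  common shape = (4, 2, 1)

Row-insert the values π_1, π_2, … into P one at a time, bumping the leftmost entry strictly greater than the inserted value down to the next row. The recording tableau Q records, in position (i, j), the step at which that cell was added to P.
  Insert 1 (step 1): P = [1];  Q = [1]
  Insert 4 (step 2): P = [1, 4];  Q = [1, 2]
  Insert 2 (step 3): P = [1, 2] / [4];  Q = [1, 2] / [3]
  Insert 6 (step 4): P = [1, 2, 6] / [4];  Q = [1, 2, 4] / [3]
  Insert 7 (step 5): P = [1, 2, 6, 7] / [4];  Q = [1, 2, 4, 5] / [3]
  Insert 5 (step 6): P = [1, 2, 5, 7] / [4, 6];  Q = [1, 2, 4, 5] / [3, 6]
  Insert 3 (step 7): P = [1, 2, 3, 7] / [4, 5] / [6];  Q = [1, 2, 4, 5] / [3, 6] / [7]
Final shape: (4, 2, 1).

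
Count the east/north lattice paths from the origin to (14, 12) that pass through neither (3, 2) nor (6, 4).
Number of paths = 4714840

Inclusion–exclusion. Total paths: C(26, 14) = 9657700. Through P₁: C(5, 3)·C(21, 11) = 3527160. Through P₂: C(10, 6)·C(16, 8) = 2702700. Since P₁ is strictly southwest of P₂, a monotone path through both must visit P₁ then P₂; paths through both = C(5, 3)·C(5, 3)·C(16, 8) = 1287000. Avoid both = 9657700 − 3527160 − 2702700 + 1287000 = 4714840.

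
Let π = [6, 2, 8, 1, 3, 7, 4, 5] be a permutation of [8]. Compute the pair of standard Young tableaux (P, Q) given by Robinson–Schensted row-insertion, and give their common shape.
P = [1, 3, 4, 5] / [2, 7] / [6, 8];  Q = [1, 3, 6, 8] / [2, 5] / [4, 7];  common shape = (4, 2, 2)

Row-insert the values π_1, π_2, … into P one at a time, bumping the leftmost entry strictly greater than the inserted value down to the next row. The recording tableau Q records, in position (i, j), the step at which that cell was added to P.
  Insert 6 (step 1): P = [6];  Q = [1]
  Insert 2 (step 2): P = [2] / [6];  Q = [1] / [2]
  Insert 8 (step 3): P = [2, 8] / [6];  Q = [1, 3] / [2]
  Insert 1 (step 4): P = [1, 8] / [2] / [6];  Q = [1, 3] / [2] / [4]
  Insert 3 (step 5): P = [1, 3] / [2, 8] / [6];  Q = [1, 3] / [2, 5] / [4]
  Insert 7 (step 6): P = [1, 3, 7] / [2, 8] / [6];  Q = [1, 3, 6] / [2, 5] / [4]
  Insert 4 (step 7): P = [1, 3, 4] / [2, 7] / [6, 8];  Q = [1, 3, 6] / [2, 5] / [4, 7]
  Insert 5 (step 8): P = [1, 3, 4, 5] / [2, 7] / [6, 8];  Q = [1, 3, 6, 8] / [2, 5] / [4, 7]
Final shape: (4, 2, 2).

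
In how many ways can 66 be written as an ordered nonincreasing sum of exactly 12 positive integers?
p(66, 12 parts) = 163540

Partitions of n into exactly k parts are in bijection with partitions of n − k into at most k parts (subtract 1 from each part). So p(66, exactly 12) = p(54, parts ≤ 12). Computing via the recurrence p(m, j) = p(m, j−1) + p(m−j, j) gives 163540.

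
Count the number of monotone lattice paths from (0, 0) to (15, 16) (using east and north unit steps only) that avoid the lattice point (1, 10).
Number of paths = 300113835

Total paths from (0, 0) to (15, 16): C(31, 15) = 300540195. Paths through (1, 10): (paths (0, 0) → (1, 10)) × (paths (1, 10) → (15, 16)) = C(11, 1) · C(20, 14) = 11 · 38760 = 426360. Avoidance count = 300540195 − 426360 = 300113835.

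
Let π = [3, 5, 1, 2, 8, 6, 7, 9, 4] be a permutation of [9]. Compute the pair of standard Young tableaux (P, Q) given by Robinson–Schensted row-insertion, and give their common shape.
P = [1, 2, 4, 7, 9] / [3, 5, 6] / [8];  Q = [1, 2, 5, 7, 8] / [3, 4, 6] / [9];  common shape = (5, 3, 1)

Row-insert the values π_1, π_2, … into P one at a time, bumping the leftmost entry strictly greater than the inserted value down to the next row. The recording tableau Q records, in position (i, j), the step at which that cell was added to P.
  Insert 3 (step 1): P = [3];  Q = [1]
  Insert 5 (step 2): P = [3, 5];  Q = [1, 2]
  Insert 1 (step 3): P = [1, 5] / [3];  Q = [1, 2] / [3]
  Insert 2 (step 4): P = [1, 2] / [3, 5];  Q = [1, 2] / [3, 4]
  Insert 8 (step 5): P = [1, 2, 8] / [3, 5];  Q = [1, 2, 5] / [3, 4]
  Insert 6 (step 6): P = [1, 2, 6] / [3, 5, 8];  Q = [1, 2, 5] / [3, 4, 6]
  Insert 7 (step 7): P = [1, 2, 6, 7] / [3, 5, 8];  Q = [1, 2, 5, 7] / [3, 4, 6]
  Insert 9 (step 8): P = [1, 2, 6, 7, 9] / [3, 5, 8];  Q = [1, 2, 5, 7, 8] / [3, 4, 6]
  Insert 4 (step 9): P = [1, 2, 4, 7, 9] / [3, 5, 6] / [8];  Q = [1, 2, 5, 7, 8] / [3, 4, 6] / [9]
Final shape: (5, 3, 1).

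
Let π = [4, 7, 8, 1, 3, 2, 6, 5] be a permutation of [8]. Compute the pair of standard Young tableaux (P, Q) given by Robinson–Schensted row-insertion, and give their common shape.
P = [1, 2, 5] / [3, 6, 8] / [4, 7];  Q = [1, 2, 3] / [4, 5, 7] / [6, 8];  common shape = (3, 3, 2)

Row-insert the values π_1, π_2, … into P one at a time, bumping the leftmost entry strictly greater than the inserted value down to the next row. The recording tableau Q records, in position (i, j), the step at which that cell was added to P.
  Insert 4 (step 1): P = [4];  Q = [1]
  Insert 7 (step 2): P = [4, 7];  Q = [1, 2]
  Insert 8 (step 3): P = [4, 7, 8];  Q = [1, 2, 3]
  Insert 1 (step 4): P = [1, 7, 8] / [4];  Q = [1, 2, 3] / [4]
  Insert 3 (step 5): P = [1, 3, 8] / [4, 7];  Q = [1, 2, 3] / [4, 5]
  Insert 2 (step 6): P = [1, 2, 8] / [3, 7] / [4];  Q = [1, 2, 3] / [4, 5] / [6]
  Insert 6 (step 7): P = [1, 2, 6] / [3, 7, 8] / [4];  Q = [1, 2, 3] / [4, 5, 7] / [6]
  Insert 5 (step 8): P = [1, 2, 5] / [3, 6, 8] / [4, 7];  Q = [1, 2, 3] / [4, 5, 7] / [6, 8]
Final shape: (3, 3, 2).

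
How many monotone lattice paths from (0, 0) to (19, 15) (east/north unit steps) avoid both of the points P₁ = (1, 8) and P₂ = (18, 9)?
Number of paths = 1818834579

Inclusion–exclusion. Total paths: C(34, 19) = 1855967520. Through P₁: C(9, 1)·C(25, 18) = 4326300. Through P₂: C(27, 18)·C(7, 1) = 32807775. Since P₁ is strictly southwest of P₂, a monotone path through both must visit P₁ then P₂; paths through both = C(9, 1)·C(18, 17)·C(7, 1) = 1134. Avoid both = 1855967520 − 4326300 − 32807775 + 1134 = 1818834579.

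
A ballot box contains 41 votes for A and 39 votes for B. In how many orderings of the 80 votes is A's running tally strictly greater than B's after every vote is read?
Strict-lead orderings = 2622127042276492108820

Total orderings of the 80 votes with 41 for A: C(80, 41) = 104885081691059684352800. By the Bertrand ballot formula (Cycle Lemma / reflection principle), the number of orderings in which A is strictly ahead of B throughout is (p − q)/(p + q) · C(p + q, p) = (41 − 39)/(41 + 39) · 104885081691059684352800 = 2622127042276492108820.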